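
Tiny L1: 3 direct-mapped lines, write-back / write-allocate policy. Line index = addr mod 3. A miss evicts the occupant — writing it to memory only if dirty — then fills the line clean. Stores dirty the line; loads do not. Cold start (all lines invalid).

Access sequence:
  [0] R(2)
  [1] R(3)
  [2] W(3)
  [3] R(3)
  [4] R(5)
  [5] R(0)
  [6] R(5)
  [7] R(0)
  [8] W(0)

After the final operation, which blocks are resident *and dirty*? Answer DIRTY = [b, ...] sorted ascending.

0: R B2 → L2 miss [-]
1: R B3 → L0 miss [-]
2: W B3 → L0 hit [D]
3: R B3 → L0 hit [D]
4: R B5 → L2 miss [-]
5: R B0 → L0 miss wb→B3 [-]
6: R B5 → L2 hit [-]
7: R B0 → L0 hit [-]
8: W B0 → L0 hit [D]

DIRTY = [0]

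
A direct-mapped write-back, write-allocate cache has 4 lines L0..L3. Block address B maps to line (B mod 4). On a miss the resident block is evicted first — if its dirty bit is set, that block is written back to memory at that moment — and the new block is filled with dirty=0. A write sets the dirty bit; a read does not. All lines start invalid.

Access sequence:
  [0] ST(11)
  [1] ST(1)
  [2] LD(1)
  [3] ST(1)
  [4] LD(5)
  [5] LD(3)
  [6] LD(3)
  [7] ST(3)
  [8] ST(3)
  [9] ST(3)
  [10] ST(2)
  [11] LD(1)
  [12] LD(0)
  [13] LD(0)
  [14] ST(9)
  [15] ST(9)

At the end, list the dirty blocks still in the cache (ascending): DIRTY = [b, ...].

DIRTY = [2, 3, 9]

  0 | W B11 → L3 miss [D]
  1 | W B1 → L1 miss [D]
  2 | R B1 → L1 hit [D]
  3 | W B1 → L1 hit [D]
  4 | R B5 → L1 miss wb→B1 [-]
  5 | R B3 → L3 miss wb→B11 [-]
  6 | R B3 → L3 hit [-]
  7 | W B3 → L3 hit [D]
  8 | W B3 → L3 hit [D]
  9 | W B3 → L3 hit [D]
  10 | W B2 → L2 miss [D]
  11 | R B1 → L1 miss [-]
  12 | R B0 → L0 miss [-]
  13 | R B0 → L0 hit [-]
  14 | W B9 → L1 miss [D]
  15 | W B9 → L1 hit [D]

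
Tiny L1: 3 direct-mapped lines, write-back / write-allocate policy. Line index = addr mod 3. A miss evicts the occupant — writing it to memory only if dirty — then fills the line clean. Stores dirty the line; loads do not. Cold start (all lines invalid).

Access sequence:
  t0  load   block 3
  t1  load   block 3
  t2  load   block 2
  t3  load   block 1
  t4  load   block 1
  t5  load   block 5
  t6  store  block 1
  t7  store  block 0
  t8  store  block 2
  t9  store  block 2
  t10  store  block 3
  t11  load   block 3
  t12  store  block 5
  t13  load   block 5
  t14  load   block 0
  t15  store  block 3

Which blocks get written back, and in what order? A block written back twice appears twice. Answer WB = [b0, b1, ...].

WB = [0, 2, 3]

0: R B3 → L0 miss [-]
1: R B3 → L0 hit [-]
2: R B2 → L2 miss [-]
3: R B1 → L1 miss [-]
4: R B1 → L1 hit [-]
5: R B5 → L2 miss [-]
6: W B1 → L1 hit [D]
7: W B0 → L0 miss [D]
8: W B2 → L2 miss [D]
9: W B2 → L2 hit [D]
10: W B3 → L0 miss wb→B0 [D]
11: R B3 → L0 hit [D]
12: W B5 → L2 miss wb→B2 [D]
13: R B5 → L2 hit [D]
14: R B0 → L0 miss wb→B3 [-]
15: W B3 → L0 miss [D]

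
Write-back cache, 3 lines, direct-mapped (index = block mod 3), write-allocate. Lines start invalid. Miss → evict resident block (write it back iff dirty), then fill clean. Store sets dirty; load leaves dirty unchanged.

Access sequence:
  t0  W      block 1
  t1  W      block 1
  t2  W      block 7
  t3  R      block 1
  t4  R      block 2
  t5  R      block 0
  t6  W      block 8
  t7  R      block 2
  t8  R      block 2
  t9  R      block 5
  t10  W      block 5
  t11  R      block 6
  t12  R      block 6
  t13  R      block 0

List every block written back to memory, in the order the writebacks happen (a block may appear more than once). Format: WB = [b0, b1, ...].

0: W B1 -> L1 miss  d=D]
1: W B1 -> L1 hit  d=D]
2: W B7 -> L1 miss wb->B1  d=D]
3: R B1 -> L1 miss wb->B7  d=-]
4: R B2 -> L2 miss  d=-]
5: R B0 -> L0 miss  d=-]
6: W B8 -> L2 miss  d=D]
7: R B2 -> L2 miss wb->B8  d=-]
8: R B2 -> L2 hit  d=-]
9: R B5 -> L2 miss  d=-]
10: W B5 -> L2 hit  d=D]
11: R B6 -> L0 miss  d=-]
12: R B6 -> L0 hit  d=-]
13: R B0 -> L0 miss  d=-]

WB = [1, 7, 8]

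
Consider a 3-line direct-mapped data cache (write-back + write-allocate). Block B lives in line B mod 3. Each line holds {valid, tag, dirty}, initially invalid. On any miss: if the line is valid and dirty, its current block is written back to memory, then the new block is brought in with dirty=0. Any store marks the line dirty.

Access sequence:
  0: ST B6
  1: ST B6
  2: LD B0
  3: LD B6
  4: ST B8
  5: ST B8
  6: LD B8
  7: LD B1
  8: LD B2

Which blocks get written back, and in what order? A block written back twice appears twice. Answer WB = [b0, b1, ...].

WB = [6, 8]

0: W B6 → L0 miss [D]
1: W B6 → L0 hit [D]
2: R B0 → L0 miss wb→B6 [-]
3: R B6 → L0 miss [-]
4: W B8 → L2 miss [D]
5: W B8 → L2 hit [D]
6: R B8 → L2 hit [D]
7: R B1 → L1 miss [-]
8: R B2 → L2 miss wb→B8 [-]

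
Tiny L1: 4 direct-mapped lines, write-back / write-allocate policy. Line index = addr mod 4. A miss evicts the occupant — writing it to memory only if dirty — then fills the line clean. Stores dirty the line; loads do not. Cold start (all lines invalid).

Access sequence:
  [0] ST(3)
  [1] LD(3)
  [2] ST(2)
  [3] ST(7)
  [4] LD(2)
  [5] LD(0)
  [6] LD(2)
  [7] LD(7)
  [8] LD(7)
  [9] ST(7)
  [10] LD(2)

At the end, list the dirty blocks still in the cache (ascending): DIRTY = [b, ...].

0: W B3 -> L3 miss  d=D]
1: R B3 -> L3 hit  d=D]
2: W B2 -> L2 miss  d=D]
3: W B7 -> L3 miss wb->B3  d=D]
4: R B2 -> L2 hit  d=D]
5: R B0 -> L0 miss  d=-]
6: R B2 -> L2 hit  d=D]
7: R B7 -> L3 hit  d=D]
8: R B7 -> L3 hit  d=D]
9: W B7 -> L3 hit  d=D]
10: R B2 -> L2 hit  d=D]

DIRTY = [2, 7]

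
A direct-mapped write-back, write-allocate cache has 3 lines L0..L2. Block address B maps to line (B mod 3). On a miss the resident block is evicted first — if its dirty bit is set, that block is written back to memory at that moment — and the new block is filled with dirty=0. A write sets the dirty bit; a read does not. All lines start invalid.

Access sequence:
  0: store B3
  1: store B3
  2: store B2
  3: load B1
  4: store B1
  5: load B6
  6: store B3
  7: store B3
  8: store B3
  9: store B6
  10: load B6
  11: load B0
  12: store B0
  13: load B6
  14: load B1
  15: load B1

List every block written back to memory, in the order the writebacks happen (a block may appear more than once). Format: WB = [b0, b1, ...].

0: W B3 → L0 miss [D]
1: W B3 → L0 hit [D]
2: W B2 → L2 miss [D]
3: R B1 → L1 miss [-]
4: W B1 → L1 hit [D]
5: R B6 → L0 miss wb→B3 [-]
6: W B3 → L0 miss [D]
7: W B3 → L0 hit [D]
8: W B3 → L0 hit [D]
9: W B6 → L0 miss wb→B3 [D]
10: R B6 → L0 hit [D]
11: R B0 → L0 miss wb→B6 [-]
12: W B0 → L0 hit [D]
13: R B6 → L0 miss wb→B0 [-]
14: R B1 → L1 hit [D]
15: R B1 → L1 hit [D]

WB = [3, 3, 6, 0]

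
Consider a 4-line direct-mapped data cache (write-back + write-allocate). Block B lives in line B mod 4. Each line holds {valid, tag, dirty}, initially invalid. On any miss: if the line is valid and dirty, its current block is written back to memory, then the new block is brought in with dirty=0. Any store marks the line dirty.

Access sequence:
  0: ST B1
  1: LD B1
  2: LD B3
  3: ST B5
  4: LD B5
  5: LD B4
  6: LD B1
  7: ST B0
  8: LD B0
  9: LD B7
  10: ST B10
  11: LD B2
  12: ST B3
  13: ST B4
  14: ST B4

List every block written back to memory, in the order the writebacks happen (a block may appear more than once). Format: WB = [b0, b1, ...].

  0 | W B1 → L1 miss [D]
  1 | R B1 → L1 hit [D]
  2 | R B3 → L3 miss [-]
  3 | W B5 → L1 miss wb→B1 [D]
  4 | R B5 → L1 hit [D]
  5 | R B4 → L0 miss [-]
  6 | R B1 → L1 miss wb→B5 [-]
  7 | W B0 → L0 miss [D]
  8 | R B0 → L0 hit [D]
  9 | R B7 → L3 miss [-]
  10 | W B10 → L2 miss [D]
  11 | R B2 → L2 miss wb→B10 [-]
  12 | W B3 → L3 miss [D]
  13 | W B4 → L0 miss wb→B0 [D]
  14 | W B4 → L0 hit [D]

WB = [1, 5, 10, 0]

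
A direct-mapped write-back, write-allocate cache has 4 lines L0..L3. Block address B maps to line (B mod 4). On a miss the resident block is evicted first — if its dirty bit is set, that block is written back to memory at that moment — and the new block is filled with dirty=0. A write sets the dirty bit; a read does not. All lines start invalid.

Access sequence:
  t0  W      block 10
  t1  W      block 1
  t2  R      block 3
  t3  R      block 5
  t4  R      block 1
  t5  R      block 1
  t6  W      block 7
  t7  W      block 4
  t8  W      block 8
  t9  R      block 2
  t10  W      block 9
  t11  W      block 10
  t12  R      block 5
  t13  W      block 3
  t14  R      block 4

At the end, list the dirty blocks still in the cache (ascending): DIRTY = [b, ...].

0: W B10 -> L2 miss  d=D]
1: W B1 -> L1 miss  d=D]
2: R B3 -> L3 miss  d=-]
3: R B5 -> L1 miss wb->B1  d=-]
4: R B1 -> L1 miss  d=-]
5: R B1 -> L1 hit  d=-]
6: W B7 -> L3 miss  d=D]
7: W B4 -> L0 miss  d=D]
8: W B8 -> L0 miss wb->B4  d=D]
9: R B2 -> L2 miss wb->B10  d=-]
10: W B9 -> L1 miss  d=D]
11: W B10 -> L2 miss  d=D]
12: R B5 -> L1 miss wb->B9  d=-]
13: W B3 -> L3 miss wb->B7  d=D]
14: R B4 -> L0 miss wb->B8  d=-]

DIRTY = [3, 10]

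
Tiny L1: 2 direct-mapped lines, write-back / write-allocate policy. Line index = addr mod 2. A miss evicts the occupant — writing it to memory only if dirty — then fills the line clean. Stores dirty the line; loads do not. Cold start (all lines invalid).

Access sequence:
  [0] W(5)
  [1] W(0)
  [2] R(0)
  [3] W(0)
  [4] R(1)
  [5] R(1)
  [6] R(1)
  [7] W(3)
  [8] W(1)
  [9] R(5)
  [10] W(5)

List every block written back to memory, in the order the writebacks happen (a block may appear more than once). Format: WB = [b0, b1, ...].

WB = [5, 3, 1]

  0 | W B5 → L1 miss [D]
  1 | W B0 → L0 miss [D]
  2 | R B0 → L0 hit [D]
  3 | W B0 → L0 hit [D]
  4 | R B1 → L1 miss wb→B5 [-]
  5 | R B1 → L1 hit [-]
  6 | R B1 → L1 hit [-]
  7 | W B3 → L1 miss [D]
  8 | W B1 → L1 miss wb→B3 [D]
  9 | R B5 → L1 miss wb→B1 [-]
  10 | W B5 → L1 hit [D]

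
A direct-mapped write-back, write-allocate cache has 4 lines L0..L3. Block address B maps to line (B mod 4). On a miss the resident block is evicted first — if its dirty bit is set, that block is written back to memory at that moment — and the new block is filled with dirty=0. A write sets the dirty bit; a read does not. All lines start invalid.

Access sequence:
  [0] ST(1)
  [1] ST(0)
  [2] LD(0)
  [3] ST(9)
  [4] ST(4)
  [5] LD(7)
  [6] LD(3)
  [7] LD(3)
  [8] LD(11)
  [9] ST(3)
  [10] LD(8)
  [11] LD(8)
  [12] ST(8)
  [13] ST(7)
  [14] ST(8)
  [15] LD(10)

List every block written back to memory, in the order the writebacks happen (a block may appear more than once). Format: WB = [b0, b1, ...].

  0 | W B1 → L1 miss [D]
  1 | W B0 → L0 miss [D]
  2 | R B0 → L0 hit [D]
  3 | W B9 → L1 miss wb→B1 [D]
  4 | W B4 → L0 miss wb→B0 [D]
  5 | R B7 → L3 miss [-]
  6 | R B3 → L3 miss [-]
  7 | R B3 → L3 hit [-]
  8 | R B11 → L3 miss [-]
  9 | W B3 → L3 miss [D]
  10 | R B8 → L0 miss wb→B4 [-]
  11 | R B8 → L0 hit [-]
  12 | W B8 → L0 hit [D]
  13 | W B7 → L3 miss wb→B3 [D]
  14 | W B8 → L0 hit [D]
  15 | R B10 → L2 miss [-]

WB = [1, 0, 4, 3]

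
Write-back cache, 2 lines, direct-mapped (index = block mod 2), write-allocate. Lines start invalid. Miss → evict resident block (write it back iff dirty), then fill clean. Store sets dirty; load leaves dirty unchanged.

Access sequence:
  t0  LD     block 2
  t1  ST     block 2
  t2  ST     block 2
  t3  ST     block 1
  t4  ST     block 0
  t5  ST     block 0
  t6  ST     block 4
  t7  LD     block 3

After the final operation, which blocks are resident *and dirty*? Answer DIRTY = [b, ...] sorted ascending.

  0 | R B2 → L0 miss [-]
  1 | W B2 → L0 hit [D]
  2 | W B2 → L0 hit [D]
  3 | W B1 → L1 miss [D]
  4 | W B0 → L0 miss wb→B2 [D]
  5 | W B0 → L0 hit [D]
  6 | W B4 → L0 miss wb→B0 [D]
  7 | R B3 → L1 miss wb→B1 [-]

DIRTY = [4]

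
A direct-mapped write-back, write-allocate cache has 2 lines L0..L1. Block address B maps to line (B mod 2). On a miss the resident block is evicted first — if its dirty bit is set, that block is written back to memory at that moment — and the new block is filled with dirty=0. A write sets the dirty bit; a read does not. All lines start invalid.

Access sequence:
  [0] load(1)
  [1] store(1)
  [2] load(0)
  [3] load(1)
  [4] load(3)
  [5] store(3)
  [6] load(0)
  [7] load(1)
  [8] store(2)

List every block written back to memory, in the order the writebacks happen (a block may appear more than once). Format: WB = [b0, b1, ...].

0: R B1 → L1 miss [-]
1: W B1 → L1 hit [D]
2: R B0 → L0 miss [-]
3: R B1 → L1 hit [D]
4: R B3 → L1 miss wb→B1 [-]
5: W B3 → L1 hit [D]
6: R B0 → L0 hit [-]
7: R B1 → L1 miss wb→B3 [-]
8: W B2 → L0 miss [D]

WB = [1, 3]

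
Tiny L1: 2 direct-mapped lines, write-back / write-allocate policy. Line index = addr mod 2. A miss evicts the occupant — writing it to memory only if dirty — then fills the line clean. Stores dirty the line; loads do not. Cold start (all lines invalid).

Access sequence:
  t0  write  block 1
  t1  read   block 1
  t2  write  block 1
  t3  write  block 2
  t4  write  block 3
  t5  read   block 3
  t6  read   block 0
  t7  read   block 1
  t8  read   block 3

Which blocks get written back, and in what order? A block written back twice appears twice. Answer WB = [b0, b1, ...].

0: W B1 → L1 miss [D]
1: R B1 → L1 hit [D]
2: W B1 → L1 hit [D]
3: W B2 → L0 miss [D]
4: W B3 → L1 miss wb→B1 [D]
5: R B3 → L1 hit [D]
6: R B0 → L0 miss wb→B2 [-]
7: R B1 → L1 miss wb→B3 [-]
8: R B3 → L1 miss [-]

WB = [1, 2, 3]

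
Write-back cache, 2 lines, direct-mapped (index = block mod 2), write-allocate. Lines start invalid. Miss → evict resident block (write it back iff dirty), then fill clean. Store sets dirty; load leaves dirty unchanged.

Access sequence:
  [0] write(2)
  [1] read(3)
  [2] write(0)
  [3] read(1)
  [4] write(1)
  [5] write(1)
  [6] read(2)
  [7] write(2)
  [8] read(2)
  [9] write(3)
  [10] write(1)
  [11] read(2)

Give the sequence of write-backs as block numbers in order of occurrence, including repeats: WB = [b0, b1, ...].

WB = [2, 0, 1, 3]

0: W B2 -> L0 miss  d=D]
1: R B3 -> L1 miss  d=-]
2: W B0 -> L0 miss wb->B2  d=D]
3: R B1 -> L1 miss  d=-]
4: W B1 -> L1 hit  d=D]
5: W B1 -> L1 hit  d=D]
6: R B2 -> L0 miss wb->B0  d=-]
7: W B2 -> L0 hit  d=D]
8: R B2 -> L0 hit  d=D]
9: W B3 -> L1 miss wb->B1  d=D]
10: W B1 -> L1 miss wb->B3  d=D]
11: R B2 -> L0 hit  d=D]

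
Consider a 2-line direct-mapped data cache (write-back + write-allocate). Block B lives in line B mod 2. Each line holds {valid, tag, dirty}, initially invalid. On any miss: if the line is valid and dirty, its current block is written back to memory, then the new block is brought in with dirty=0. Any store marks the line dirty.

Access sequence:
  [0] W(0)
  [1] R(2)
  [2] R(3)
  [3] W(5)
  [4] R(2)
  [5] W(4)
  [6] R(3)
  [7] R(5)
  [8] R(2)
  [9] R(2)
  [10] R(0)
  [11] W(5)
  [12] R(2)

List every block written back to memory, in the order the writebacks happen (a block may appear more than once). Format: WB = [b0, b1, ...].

  0 | W B0 → L0 miss [D]
  1 | R B2 → L0 miss wb→B0 [-]
  2 | R B3 → L1 miss [-]
  3 | W B5 → L1 miss [D]
  4 | R B2 → L0 hit [-]
  5 | W B4 → L0 miss [D]
  6 | R B3 → L1 miss wb→B5 [-]
  7 | R B5 → L1 miss [-]
  8 | R B2 → L0 miss wb→B4 [-]
  9 | R B2 → L0 hit [-]
  10 | R B0 → L0 miss [-]
  11 | W B5 → L1 hit [D]
  12 | R B2 → L0 miss [-]

WB = [0, 5, 4]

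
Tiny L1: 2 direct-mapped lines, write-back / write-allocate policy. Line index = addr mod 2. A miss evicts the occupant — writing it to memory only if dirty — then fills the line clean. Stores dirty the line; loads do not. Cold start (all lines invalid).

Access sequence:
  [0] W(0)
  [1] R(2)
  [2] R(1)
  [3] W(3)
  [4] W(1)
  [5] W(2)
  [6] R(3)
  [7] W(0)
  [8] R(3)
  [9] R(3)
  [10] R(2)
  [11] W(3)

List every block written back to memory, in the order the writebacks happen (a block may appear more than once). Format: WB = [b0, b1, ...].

WB = [0, 3, 1, 2, 0]

0: W B0 → L0 miss [D]
1: R B2 → L0 miss wb→B0 [-]
2: R B1 → L1 miss [-]
3: W B3 → L1 miss [D]
4: W B1 → L1 miss wb→B3 [D]
5: W B2 → L0 hit [D]
6: R B3 → L1 miss wb→B1 [-]
7: W B0 → L0 miss wb→B2 [D]
8: R B3 → L1 hit [-]
9: R B3 → L1 hit [-]
10: R B2 → L0 miss wb→B0 [-]
11: W B3 → L1 hit [D]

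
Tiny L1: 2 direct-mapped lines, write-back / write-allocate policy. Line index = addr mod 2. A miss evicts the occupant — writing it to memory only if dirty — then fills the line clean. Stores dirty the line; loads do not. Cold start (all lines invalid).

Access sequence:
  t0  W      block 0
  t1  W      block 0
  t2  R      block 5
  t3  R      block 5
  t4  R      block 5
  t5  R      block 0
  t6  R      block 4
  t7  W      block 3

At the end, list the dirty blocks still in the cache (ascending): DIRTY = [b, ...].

DIRTY = [3]

  0 | W B0 → L0 miss [D]
  1 | W B0 → L0 hit [D]
  2 | R B5 → L1 miss [-]
  3 | R B5 → L1 hit [-]
  4 | R B5 → L1 hit [-]
  5 | R B0 → L0 hit [D]
  6 | R B4 → L0 miss wb→B0 [-]
  7 | W B3 → L1 miss [D]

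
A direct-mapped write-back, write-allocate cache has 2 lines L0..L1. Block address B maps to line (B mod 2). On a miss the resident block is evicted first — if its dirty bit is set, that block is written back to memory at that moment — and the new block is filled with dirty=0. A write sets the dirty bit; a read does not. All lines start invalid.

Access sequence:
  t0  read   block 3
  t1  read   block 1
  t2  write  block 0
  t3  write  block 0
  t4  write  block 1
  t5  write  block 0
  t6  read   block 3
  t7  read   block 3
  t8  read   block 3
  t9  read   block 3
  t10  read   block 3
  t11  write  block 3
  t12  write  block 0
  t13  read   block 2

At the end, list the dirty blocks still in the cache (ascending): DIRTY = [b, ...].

0: R B3 -> L1 miss  d=-]
1: R B1 -> L1 miss  d=-]
2: W B0 -> L0 miss  d=D]
3: W B0 -> L0 hit  d=D]
4: W B1 -> L1 hit  d=D]
5: W B0 -> L0 hit  d=D]
6: R B3 -> L1 miss wb->B1  d=-]
7: R B3 -> L1 hit  d=-]
8: R B3 -> L1 hit  d=-]
9: R B3 -> L1 hit  d=-]
10: R B3 -> L1 hit  d=-]
11: W B3 -> L1 hit  d=D]
12: W B0 -> L0 hit  d=D]
13: R B2 -> L0 miss wb->B0  d=-]

DIRTY = [3]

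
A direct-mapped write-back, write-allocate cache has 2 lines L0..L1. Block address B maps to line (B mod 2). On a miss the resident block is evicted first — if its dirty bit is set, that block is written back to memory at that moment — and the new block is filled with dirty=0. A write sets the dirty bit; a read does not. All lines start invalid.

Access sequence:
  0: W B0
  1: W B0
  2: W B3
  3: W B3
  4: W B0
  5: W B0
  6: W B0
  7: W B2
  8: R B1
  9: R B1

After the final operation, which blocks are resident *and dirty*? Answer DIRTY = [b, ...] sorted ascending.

0: W B0 -> L0 miss  d=D]
1: W B0 -> L0 hit  d=D]
2: W B3 -> L1 miss  d=D]
3: W B3 -> L1 hit  d=D]
4: W B0 -> L0 hit  d=D]
5: W B0 -> L0 hit  d=D]
6: W B0 -> L0 hit  d=D]
7: W B2 -> L0 miss wb->B0  d=D]
8: R B1 -> L1 miss wb->B3  d=-]
9: R B1 -> L1 hit  d=-]

DIRTY = [2]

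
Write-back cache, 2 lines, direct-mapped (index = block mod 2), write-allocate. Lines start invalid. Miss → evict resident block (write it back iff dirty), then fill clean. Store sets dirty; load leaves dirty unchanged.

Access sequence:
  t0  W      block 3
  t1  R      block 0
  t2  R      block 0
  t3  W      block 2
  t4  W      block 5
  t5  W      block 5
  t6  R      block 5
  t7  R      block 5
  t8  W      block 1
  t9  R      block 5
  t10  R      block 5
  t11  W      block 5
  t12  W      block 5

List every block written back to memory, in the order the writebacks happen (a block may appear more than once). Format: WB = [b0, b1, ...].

WB = [3, 5, 1]

  0 | W B3 → L1 miss [D]
  1 | R B0 → L0 miss [-]
  2 | R B0 → L0 hit [-]
  3 | W B2 → L0 miss [D]
  4 | W B5 → L1 miss wb→B3 [D]
  5 | W B5 → L1 hit [D]
  6 | R B5 → L1 hit [D]
  7 | R B5 → L1 hit [D]
  8 | W B1 → L1 miss wb→B5 [D]
  9 | R B5 → L1 miss wb→B1 [-]
  10 | R B5 → L1 hit [-]
  11 | W B5 → L1 hit [D]
  12 | W B5 → L1 hit [D]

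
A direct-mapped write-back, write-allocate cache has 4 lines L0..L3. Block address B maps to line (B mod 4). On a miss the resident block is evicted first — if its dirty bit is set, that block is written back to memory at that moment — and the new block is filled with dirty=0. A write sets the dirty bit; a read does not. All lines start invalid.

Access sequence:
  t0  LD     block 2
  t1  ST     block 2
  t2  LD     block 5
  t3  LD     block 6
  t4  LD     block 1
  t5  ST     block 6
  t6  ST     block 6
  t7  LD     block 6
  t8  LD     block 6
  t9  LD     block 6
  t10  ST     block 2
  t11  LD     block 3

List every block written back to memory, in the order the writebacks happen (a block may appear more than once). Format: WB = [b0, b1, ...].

WB = [2, 6]

  0 | R B2 → L2 miss [-]
  1 | W B2 → L2 hit [D]
  2 | R B5 → L1 miss [-]
  3 | R B6 → L2 miss wb→B2 [-]
  4 | R B1 → L1 miss [-]
  5 | W B6 → L2 hit [D]
  6 | W B6 → L2 hit [D]
  7 | R B6 → L2 hit [D]
  8 | R B6 → L2 hit [D]
  9 | R B6 → L2 hit [D]
  10 | W B2 → L2 miss wb→B6 [D]
  11 | R B3 → L3 miss [-]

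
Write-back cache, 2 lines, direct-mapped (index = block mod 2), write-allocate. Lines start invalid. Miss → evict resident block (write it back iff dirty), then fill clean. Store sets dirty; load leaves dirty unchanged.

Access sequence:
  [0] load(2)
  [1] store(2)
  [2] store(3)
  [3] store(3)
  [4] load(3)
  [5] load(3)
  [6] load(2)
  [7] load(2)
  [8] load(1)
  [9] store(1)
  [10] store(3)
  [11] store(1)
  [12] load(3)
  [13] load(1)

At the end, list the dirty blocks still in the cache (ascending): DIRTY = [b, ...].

0: R B2 -> L0 miss  d=-]
1: W B2 -> L0 hit  d=D]
2: W B3 -> L1 miss  d=D]
3: W B3 -> L1 hit  d=D]
4: R B3 -> L1 hit  d=D]
5: R B3 -> L1 hit  d=D]
6: R B2 -> L0 hit  d=D]
7: R B2 -> L0 hit  d=D]
8: R B1 -> L1 miss wb->B3  d=-]
9: W B1 -> L1 hit  d=D]
10: W B3 -> L1 miss wb->B1  d=D]
11: W B1 -> L1 miss wb->B3  d=D]
12: R B3 -> L1 miss wb->B1  d=-]
13: R B1 -> L1 miss  d=-]

DIRTY = [2]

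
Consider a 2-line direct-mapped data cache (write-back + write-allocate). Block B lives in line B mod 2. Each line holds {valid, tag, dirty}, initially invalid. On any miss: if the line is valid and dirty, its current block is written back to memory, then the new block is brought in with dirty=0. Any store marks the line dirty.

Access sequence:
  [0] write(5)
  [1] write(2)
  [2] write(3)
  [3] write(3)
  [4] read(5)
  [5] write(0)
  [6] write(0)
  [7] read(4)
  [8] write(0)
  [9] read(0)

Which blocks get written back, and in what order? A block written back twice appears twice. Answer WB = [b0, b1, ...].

WB = [5, 3, 2, 0]

0: W B5 -> L1 miss  d=D]
1: W B2 -> L0 miss  d=D]
2: W B3 -> L1 miss wb->B5  d=D]
3: W B3 -> L1 hit  d=D]
4: R B5 -> L1 miss wb->B3  d=-]
5: W B0 -> L0 miss wb->B2  d=D]
6: W B0 -> L0 hit  d=D]
7: R B4 -> L0 miss wb->B0  d=-]
8: W B0 -> L0 miss  d=D]
9: R B0 -> L0 hit  d=D]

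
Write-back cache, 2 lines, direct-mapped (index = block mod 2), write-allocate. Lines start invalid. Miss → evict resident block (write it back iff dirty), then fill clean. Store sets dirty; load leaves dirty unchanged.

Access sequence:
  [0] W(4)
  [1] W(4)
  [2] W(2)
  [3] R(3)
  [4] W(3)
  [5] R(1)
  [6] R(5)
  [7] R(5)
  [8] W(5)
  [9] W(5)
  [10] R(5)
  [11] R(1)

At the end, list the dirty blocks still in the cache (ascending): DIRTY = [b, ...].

  0 | W B4 → L0 miss [D]
  1 | W B4 → L0 hit [D]
  2 | W B2 → L0 miss wb→B4 [D]
  3 | R B3 → L1 miss [-]
  4 | W B3 → L1 hit [D]
  5 | R B1 → L1 miss wb→B3 [-]
  6 | R B5 → L1 miss [-]
  7 | R B5 → L1 hit [-]
  8 | W B5 → L1 hit [D]
  9 | W B5 → L1 hit [D]
  10 | R B5 → L1 hit [D]
  11 | R B1 → L1 miss wb→B5 [-]

DIRTY = [2]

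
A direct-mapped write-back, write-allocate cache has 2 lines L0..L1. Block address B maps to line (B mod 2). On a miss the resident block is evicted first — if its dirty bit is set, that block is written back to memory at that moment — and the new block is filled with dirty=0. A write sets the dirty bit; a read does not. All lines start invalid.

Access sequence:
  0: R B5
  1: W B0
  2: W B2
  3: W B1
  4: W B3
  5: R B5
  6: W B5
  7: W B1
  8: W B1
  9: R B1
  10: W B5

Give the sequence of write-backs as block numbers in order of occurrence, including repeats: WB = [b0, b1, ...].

WB = [0, 1, 3, 5, 1]

0: R B5 → L1 miss [-]
1: W B0 → L0 miss [D]
2: W B2 → L0 miss wb→B0 [D]
3: W B1 → L1 miss [D]
4: W B3 → L1 miss wb→B1 [D]
5: R B5 → L1 miss wb→B3 [-]
6: W B5 → L1 hit [D]
7: W B1 → L1 miss wb→B5 [D]
8: W B1 → L1 hit [D]
9: R B1 → L1 hit [D]
10: W B5 → L1 miss wb→B1 [D]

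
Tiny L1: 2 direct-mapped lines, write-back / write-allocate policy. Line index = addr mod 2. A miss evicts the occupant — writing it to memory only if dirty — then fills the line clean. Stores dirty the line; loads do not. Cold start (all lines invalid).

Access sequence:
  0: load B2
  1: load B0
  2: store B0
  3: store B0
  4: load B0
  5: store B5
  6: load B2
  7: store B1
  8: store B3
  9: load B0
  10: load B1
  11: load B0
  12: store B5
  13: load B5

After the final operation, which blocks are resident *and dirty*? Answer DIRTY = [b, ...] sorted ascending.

0: R B2 → L0 miss [-]
1: R B0 → L0 miss [-]
2: W B0 → L0 hit [D]
3: W B0 → L0 hit [D]
4: R B0 → L0 hit [D]
5: W B5 → L1 miss [D]
6: R B2 → L0 miss wb→B0 [-]
7: W B1 → L1 miss wb→B5 [D]
8: W B3 → L1 miss wb→B1 [D]
9: R B0 → L0 miss [-]
10: R B1 → L1 miss wb→B3 [-]
11: R B0 → L0 hit [-]
12: W B5 → L1 miss [D]
13: R B5 → L1 hit [D]

DIRTY = [5]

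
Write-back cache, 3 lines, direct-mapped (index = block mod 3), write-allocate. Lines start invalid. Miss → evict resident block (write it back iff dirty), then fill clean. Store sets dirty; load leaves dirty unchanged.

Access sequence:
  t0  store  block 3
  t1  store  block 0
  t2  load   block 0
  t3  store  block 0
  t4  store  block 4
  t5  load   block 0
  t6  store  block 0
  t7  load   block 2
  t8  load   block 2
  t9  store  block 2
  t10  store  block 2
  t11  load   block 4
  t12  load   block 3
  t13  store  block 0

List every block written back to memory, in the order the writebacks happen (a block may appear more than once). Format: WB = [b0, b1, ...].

0: W B3 → L0 miss [D]
1: W B0 → L0 miss wb→B3 [D]
2: R B0 → L0 hit [D]
3: W B0 → L0 hit [D]
4: W B4 → L1 miss [D]
5: R B0 → L0 hit [D]
6: W B0 → L0 hit [D]
7: R B2 → L2 miss [-]
8: R B2 → L2 hit [-]
9: W B2 → L2 hit [D]
10: W B2 → L2 hit [D]
11: R B4 → L1 hit [D]
12: R B3 → L0 miss wb→B0 [-]
13: W B0 → L0 miss [D]

WB = [3, 0]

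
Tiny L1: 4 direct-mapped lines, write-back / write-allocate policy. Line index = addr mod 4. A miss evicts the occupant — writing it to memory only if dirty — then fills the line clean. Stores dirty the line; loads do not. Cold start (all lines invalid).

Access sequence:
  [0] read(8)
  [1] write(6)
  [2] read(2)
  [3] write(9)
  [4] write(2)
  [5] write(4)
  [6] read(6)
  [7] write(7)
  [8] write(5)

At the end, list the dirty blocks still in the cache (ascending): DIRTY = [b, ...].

0: R B8 → L0 miss [-]
1: W B6 → L2 miss [D]
2: R B2 → L2 miss wb→B6 [-]
3: W B9 → L1 miss [D]
4: W B2 → L2 hit [D]
5: W B4 → L0 miss [D]
6: R B6 → L2 miss wb→B2 [-]
7: W B7 → L3 miss [D]
8: W B5 → L1 miss wb→B9 [D]

DIRTY = [4, 5, 7]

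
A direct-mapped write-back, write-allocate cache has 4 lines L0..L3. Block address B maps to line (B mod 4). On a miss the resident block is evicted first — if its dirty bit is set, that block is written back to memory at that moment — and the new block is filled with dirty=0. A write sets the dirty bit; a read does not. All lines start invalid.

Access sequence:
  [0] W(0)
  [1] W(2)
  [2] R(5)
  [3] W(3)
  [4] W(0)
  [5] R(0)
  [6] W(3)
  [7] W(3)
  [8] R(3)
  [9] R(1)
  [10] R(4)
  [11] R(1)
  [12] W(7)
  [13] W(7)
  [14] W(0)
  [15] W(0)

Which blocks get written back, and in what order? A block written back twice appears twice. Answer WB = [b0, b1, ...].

WB = [0, 3]

  0 | W B0 → L0 miss [D]
  1 | W B2 → L2 miss [D]
  2 | R B5 → L1 miss [-]
  3 | W B3 → L3 miss [D]
  4 | W B0 → L0 hit [D]
  5 | R B0 → L0 hit [D]
  6 | W B3 → L3 hit [D]
  7 | W B3 → L3 hit [D]
  8 | R B3 → L3 hit [D]
  9 | R B1 → L1 miss [-]
  10 | R B4 → L0 miss wb→B0 [-]
  11 | R B1 → L1 hit [-]
  12 | W B7 → L3 miss wb→B3 [D]
  13 | W B7 → L3 hit [D]
  14 | W B0 → L0 miss [D]
  15 | W B0 → L0 hit [D]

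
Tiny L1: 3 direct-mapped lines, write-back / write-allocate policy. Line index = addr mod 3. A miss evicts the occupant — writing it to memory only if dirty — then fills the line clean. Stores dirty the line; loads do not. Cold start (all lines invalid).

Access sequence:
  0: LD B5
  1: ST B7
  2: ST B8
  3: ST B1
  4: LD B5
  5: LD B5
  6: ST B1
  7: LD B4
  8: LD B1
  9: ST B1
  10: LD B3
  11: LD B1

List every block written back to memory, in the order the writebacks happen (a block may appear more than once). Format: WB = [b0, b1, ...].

WB = [7, 8, 1]

  0 | R B5 → L2 miss [-]
  1 | W B7 → L1 miss [D]
  2 | W B8 → L2 miss [D]
  3 | W B1 → L1 miss wb→B7 [D]
  4 | R B5 → L2 miss wb→B8 [-]
  5 | R B5 → L2 hit [-]
  6 | W B1 → L1 hit [D]
  7 | R B4 → L1 miss wb→B1 [-]
  8 | R B1 → L1 miss [-]
  9 | W B1 → L1 hit [D]
  10 | R B3 → L0 miss [-]
  11 | R B1 → L1 hit [D]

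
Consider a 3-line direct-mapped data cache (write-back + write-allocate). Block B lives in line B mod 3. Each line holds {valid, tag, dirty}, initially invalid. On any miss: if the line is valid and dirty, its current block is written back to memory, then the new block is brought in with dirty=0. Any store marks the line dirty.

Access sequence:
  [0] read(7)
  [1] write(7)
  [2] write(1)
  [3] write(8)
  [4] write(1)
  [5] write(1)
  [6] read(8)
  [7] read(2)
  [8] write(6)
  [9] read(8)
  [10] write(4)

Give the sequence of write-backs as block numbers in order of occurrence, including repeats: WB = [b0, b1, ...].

  0 | R B7 → L1 miss [-]
  1 | W B7 → L1 hit [D]
  2 | W B1 → L1 miss wb→B7 [D]
  3 | W B8 → L2 miss [D]
  4 | W B1 → L1 hit [D]
  5 | W B1 → L1 hit [D]
  6 | R B8 → L2 hit [D]
  7 | R B2 → L2 miss wb→B8 [-]
  8 | W B6 → L0 miss [D]
  9 | R B8 → L2 miss [-]
  10 | W B4 → L1 miss wb→B1 [D]

WB = [7, 8, 1]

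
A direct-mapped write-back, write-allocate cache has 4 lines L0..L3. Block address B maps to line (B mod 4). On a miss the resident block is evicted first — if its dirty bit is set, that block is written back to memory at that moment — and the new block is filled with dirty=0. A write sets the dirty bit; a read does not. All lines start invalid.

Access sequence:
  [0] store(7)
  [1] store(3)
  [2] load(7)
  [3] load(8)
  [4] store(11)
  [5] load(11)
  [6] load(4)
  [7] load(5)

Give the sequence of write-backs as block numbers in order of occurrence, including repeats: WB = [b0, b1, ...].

WB = [7, 3]

  0 | W B7 → L3 miss [D]
  1 | W B3 → L3 miss wb→B7 [D]
  2 | R B7 → L3 miss wb→B3 [-]
  3 | R B8 → L0 miss [-]
  4 | W B11 → L3 miss [D]
  5 | R B11 → L3 hit [D]
  6 | R B4 → L0 miss [-]
  7 | R B5 → L1 miss [-]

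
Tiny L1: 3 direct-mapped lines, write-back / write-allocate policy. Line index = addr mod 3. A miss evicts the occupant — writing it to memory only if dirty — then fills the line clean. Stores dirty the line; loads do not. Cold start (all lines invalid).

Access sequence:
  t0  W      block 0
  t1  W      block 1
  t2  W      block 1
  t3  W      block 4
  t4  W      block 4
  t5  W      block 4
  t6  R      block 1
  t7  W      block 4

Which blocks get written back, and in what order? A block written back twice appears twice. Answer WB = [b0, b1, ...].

0: W B0 → L0 miss [D]
1: W B1 → L1 miss [D]
2: W B1 → L1 hit [D]
3: W B4 → L1 miss wb→B1 [D]
4: W B4 → L1 hit [D]
5: W B4 → L1 hit [D]
6: R B1 → L1 miss wb→B4 [-]
7: W B4 → L1 miss [D]

WB = [1, 4]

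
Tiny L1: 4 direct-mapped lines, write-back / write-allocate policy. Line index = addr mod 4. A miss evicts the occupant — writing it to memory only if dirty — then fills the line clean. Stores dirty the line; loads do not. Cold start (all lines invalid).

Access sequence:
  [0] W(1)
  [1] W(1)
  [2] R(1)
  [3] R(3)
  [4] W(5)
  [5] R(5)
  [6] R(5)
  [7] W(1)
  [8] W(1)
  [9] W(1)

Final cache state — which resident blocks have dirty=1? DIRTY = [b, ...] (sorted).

0: W B1 → L1 miss [D]
1: W B1 → L1 hit [D]
2: R B1 → L1 hit [D]
3: R B3 → L3 miss [-]
4: W B5 → L1 miss wb→B1 [D]
5: R B5 → L1 hit [D]
6: R B5 → L1 hit [D]
7: W B1 → L1 miss wb→B5 [D]
8: W B1 → L1 hit [D]
9: W B1 → L1 hit [D]

DIRTY = [1]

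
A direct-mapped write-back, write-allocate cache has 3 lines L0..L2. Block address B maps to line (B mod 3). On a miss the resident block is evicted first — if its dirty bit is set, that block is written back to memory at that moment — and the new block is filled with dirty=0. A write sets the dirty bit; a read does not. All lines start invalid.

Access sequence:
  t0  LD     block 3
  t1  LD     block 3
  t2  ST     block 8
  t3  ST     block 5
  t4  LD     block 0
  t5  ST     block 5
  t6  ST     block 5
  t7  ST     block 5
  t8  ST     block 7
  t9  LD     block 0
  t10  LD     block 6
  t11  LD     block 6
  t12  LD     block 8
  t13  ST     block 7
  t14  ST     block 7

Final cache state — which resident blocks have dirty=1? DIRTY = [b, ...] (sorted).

0: R B3 -> L0 miss  d=-]
1: R B3 -> L0 hit  d=-]
2: W B8 -> L2 miss  d=D]
3: W B5 -> L2 miss wb->B8  d=D]
4: R B0 -> L0 miss  d=-]
5: W B5 -> L2 hit  d=D]
6: W B5 -> L2 hit  d=D]
7: W B5 -> L2 hit  d=D]
8: W B7 -> L1 miss  d=D]
9: R B0 -> L0 hit  d=-]
10: R B6 -> L0 miss  d=-]
11: R B6 -> L0 hit  d=-]
12: R B8 -> L2 miss wb->B5  d=-]
13: W B7 -> L1 hit  d=D]
14: W B7 -> L1 hit  d=D]

DIRTY = [7]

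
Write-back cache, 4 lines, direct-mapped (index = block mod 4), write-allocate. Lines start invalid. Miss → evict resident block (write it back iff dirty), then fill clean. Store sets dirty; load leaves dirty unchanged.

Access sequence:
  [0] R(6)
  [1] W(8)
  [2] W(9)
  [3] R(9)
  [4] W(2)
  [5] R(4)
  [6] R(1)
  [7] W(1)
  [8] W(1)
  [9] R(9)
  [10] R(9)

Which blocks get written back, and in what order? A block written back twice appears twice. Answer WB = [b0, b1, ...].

WB = [8, 9, 1]

  0 | R B6 → L2 miss [-]
  1 | W B8 → L0 miss [D]
  2 | W B9 → L1 miss [D]
  3 | R B9 → L1 hit [D]
  4 | W B2 → L2 miss [D]
  5 | R B4 → L0 miss wb→B8 [-]
  6 | R B1 → L1 miss wb→B9 [-]
  7 | W B1 → L1 hit [D]
  8 | W B1 → L1 hit [D]
  9 | R B9 → L1 miss wb→B1 [-]
  10 | R B9 → L1 hit [-]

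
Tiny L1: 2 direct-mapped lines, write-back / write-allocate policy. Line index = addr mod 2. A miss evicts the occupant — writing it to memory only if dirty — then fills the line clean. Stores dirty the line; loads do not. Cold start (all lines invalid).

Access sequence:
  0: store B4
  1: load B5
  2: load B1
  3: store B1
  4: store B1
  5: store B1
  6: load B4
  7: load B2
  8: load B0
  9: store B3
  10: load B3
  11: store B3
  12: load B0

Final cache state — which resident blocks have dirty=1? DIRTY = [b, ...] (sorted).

0: W B4 → L0 miss [D]
1: R B5 → L1 miss [-]
2: R B1 → L1 miss [-]
3: W B1 → L1 hit [D]
4: W B1 → L1 hit [D]
5: W B1 → L1 hit [D]
6: R B4 → L0 hit [D]
7: R B2 → L0 miss wb→B4 [-]
8: R B0 → L0 miss [-]
9: W B3 → L1 miss wb→B1 [D]
10: R B3 → L1 hit [D]
11: W B3 → L1 hit [D]
12: R B0 → L0 hit [-]

DIRTY = [3]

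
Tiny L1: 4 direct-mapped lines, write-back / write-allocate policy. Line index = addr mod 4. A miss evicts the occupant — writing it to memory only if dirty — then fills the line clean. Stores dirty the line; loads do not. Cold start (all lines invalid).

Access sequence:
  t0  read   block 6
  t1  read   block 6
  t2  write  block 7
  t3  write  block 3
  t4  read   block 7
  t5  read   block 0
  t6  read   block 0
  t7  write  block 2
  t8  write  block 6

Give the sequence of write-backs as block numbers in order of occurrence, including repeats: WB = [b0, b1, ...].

WB = [7, 3, 2]

  0 | R B6 → L2 miss [-]
  1 | R B6 → L2 hit [-]
  2 | W B7 → L3 miss [D]
  3 | W B3 → L3 miss wb→B7 [D]
  4 | R B7 → L3 miss wb→B3 [-]
  5 | R B0 → L0 miss [-]
  6 | R B0 → L0 hit [-]
  7 | W B2 → L2 miss [D]
  8 | W B6 → L2 miss wb→B2 [D]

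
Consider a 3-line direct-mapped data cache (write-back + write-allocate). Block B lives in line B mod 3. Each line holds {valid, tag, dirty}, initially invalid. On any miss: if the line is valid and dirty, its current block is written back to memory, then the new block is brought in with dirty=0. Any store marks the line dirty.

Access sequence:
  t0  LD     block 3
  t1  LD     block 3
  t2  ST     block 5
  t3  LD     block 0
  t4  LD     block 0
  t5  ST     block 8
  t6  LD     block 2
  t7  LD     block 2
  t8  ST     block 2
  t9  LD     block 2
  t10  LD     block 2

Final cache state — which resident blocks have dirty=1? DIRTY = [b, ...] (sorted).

  0 | R B3 → L0 miss [-]
  1 | R B3 → L0 hit [-]
  2 | W B5 → L2 miss [D]
  3 | R B0 → L0 miss [-]
  4 | R B0 → L0 hit [-]
  5 | W B8 → L2 miss wb→B5 [D]
  6 | R B2 → L2 miss wb→B8 [-]
  7 | R B2 → L2 hit [-]
  8 | W B2 → L2 hit [D]
  9 | R B2 → L2 hit [D]
  10 | R B2 → L2 hit [D]

DIRTY = [2]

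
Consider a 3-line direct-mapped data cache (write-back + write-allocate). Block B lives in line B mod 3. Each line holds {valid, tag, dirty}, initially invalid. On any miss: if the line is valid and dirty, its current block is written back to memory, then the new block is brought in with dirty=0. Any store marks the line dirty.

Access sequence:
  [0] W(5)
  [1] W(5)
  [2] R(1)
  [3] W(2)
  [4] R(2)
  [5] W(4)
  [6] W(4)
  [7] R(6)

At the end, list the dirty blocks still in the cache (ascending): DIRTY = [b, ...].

  0 | W B5 → L2 miss [D]
  1 | W B5 → L2 hit [D]
  2 | R B1 → L1 miss [-]
  3 | W B2 → L2 miss wb→B5 [D]
  4 | R B2 → L2 hit [D]
  5 | W B4 → L1 miss [D]
  6 | W B4 → L1 hit [D]
  7 | R B6 → L0 miss [-]

DIRTY = [2, 4]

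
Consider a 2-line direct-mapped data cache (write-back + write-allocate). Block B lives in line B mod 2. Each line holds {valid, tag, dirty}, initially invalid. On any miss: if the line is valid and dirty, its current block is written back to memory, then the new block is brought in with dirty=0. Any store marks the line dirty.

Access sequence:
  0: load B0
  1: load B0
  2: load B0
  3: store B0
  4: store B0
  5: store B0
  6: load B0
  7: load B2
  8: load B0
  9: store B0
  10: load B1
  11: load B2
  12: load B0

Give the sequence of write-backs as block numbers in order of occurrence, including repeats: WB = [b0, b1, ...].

WB = [0, 0]

0: R B0 → L0 miss [-]
1: R B0 → L0 hit [-]
2: R B0 → L0 hit [-]
3: W B0 → L0 hit [D]
4: W B0 → L0 hit [D]
5: W B0 → L0 hit [D]
6: R B0 → L0 hit [D]
7: R B2 → L0 miss wb→B0 [-]
8: R B0 → L0 miss [-]
9: W B0 → L0 hit [D]
10: R B1 → L1 miss [-]
11: R B2 → L0 miss wb→B0 [-]
12: R B0 → L0 miss [-]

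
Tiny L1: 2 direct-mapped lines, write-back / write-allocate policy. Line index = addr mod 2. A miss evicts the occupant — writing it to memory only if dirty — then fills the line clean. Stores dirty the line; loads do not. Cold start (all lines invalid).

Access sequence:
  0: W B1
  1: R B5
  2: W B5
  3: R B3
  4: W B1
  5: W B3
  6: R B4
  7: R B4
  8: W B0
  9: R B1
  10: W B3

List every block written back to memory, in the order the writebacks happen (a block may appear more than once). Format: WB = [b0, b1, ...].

0: W B1 -> L1 miss  d=D]
1: R B5 -> L1 miss wb->B1  d=-]
2: W B5 -> L1 hit  d=D]
3: R B3 -> L1 miss wb->B5  d=-]
4: W B1 -> L1 miss  d=D]
5: W B3 -> L1 miss wb->B1  d=D]
6: R B4 -> L0 miss  d=-]
7: R B4 -> L0 hit  d=-]
8: W B0 -> L0 miss  d=D]
9: R B1 -> L1 miss wb->B3  d=-]
10: W B3 -> L1 miss  d=D]

WB = [1, 5, 1, 3]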